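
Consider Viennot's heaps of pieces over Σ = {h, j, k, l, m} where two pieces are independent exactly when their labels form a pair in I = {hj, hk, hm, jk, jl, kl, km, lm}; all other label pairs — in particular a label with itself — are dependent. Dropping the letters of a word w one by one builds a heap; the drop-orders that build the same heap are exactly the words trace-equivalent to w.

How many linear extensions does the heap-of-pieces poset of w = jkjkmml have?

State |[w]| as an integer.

105

0(j) covers ∅
1(k) covers ∅
2(j) covers 0:j
3(k) covers 1:k
4(m) covers 2:j
5(m) covers 4:m
6(l) covers ∅
floor of heap: 0:j, 1:k, 6:l
completions by unplaced set U, small U first (add the entries for U minus each lowest piece of U):
  |U|=1: {3}:1  {5}:1  {6}:1
  |U|=2: {1,3}:1  {3,5}:2  {3,6}:2  {4,5}:1  {5,6}:2
  |U|=3: {1,3,5}:3  {1,3,6}:3  {2,4,5}:1  {3,4,5}:3  {3,5,6}:6  {4,5,6}:3
  |U|=4: {0,2,4,5}:1  {1,3,4,5}:6  {1,3,5,6}:12  {2,3,4,5}:4  {2,4,5,6}:4  {3,4,5,6}:12
  |U|=5: {0,2,3,4,5}:5  {0,2,4,5,6}:5  {1,2,3,4,5}:10  {1,3,4,5,6}:30  {2,3,4,5,6}:20
  start at 0(j): 60
  start at 1(k): 30
  start at 6(l): 15
sum over floor = 105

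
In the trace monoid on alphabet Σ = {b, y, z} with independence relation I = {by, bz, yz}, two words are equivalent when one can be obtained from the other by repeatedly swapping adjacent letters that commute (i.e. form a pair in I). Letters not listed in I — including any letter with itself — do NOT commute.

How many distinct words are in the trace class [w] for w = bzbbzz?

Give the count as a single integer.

0(b) covers ∅
1(z) covers ∅
2(b) covers 0:b
3(b) covers 2:b
4(z) covers 1:z
5(z) covers 4:z
floor of heap: 0:b, 1:z
completions by unplaced set U, small U first (add the entries for U minus each lowest piece of U):
  |U|=1: {3}:1  {5}:1
  |U|=2: {2,3}:1  {3,5}:2  {4,5}:1
  |U|=3: {0,2,3}:1  {1,4,5}:1  {2,3,5}:3  {3,4,5}:3
  |U|=4: {0,2,3,5}:4  {1,3,4,5}:4  {2,3,4,5}:6
  start at 0(b): 10
  start at 1(z): 10
sum over floor = 20

20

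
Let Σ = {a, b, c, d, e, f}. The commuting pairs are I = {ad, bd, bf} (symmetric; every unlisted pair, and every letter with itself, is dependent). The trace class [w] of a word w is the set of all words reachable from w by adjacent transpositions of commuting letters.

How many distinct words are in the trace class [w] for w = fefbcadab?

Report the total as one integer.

drop 0:f onto floor
drop 1:e onto {0:f}
drop 2:f onto {1:e}
drop 3:b onto {1:e}
drop 4:c onto {2:f, 3:b}
drop 5:a onto {4:c}
drop 6:d onto {4:c}
drop 7:a onto {5:a}
drop 8:b onto {7:a}
ground layer = {0:f}
drop-orders for the pieces not yet dropped (sum over which currently-grounded one goes next):
  1 to go: {6} 1  {8} 1
  2 to go: {6,8} 2  {7,8} 1
  3 to go: {5,7,8} 1  {6,7,8} 3
  4 to go: {5,6,7,8} 4
  5 to go: {4,5,6,7,8} 4
  6 to go: {2,4,5,6,7,8} 4  {3,4,5,6,7,8} 4
  7 to go: {2,3,4,5,6,7,8} 8
  if 0:f drops first: 8 orders

8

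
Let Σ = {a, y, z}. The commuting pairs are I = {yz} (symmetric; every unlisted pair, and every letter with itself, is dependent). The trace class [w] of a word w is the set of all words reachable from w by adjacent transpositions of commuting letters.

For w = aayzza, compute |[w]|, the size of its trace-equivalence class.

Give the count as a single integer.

3

#0=a has no predecessor
#1=a depends on [0:a]
#2=y depends on [1:a]
#3=z depends on [1:a]
#4=z depends on [3:z]
#5=a depends on [2:y, 4:z]
sources: [0:a]
N(rest) = Σ N(rest − s) over sources s of rest; N(one piece) = 1:
  size 1 → [5]=1
  size 2 → [2,5]=1  [4,5]=1
  size 3 → [2,4,5]=2  [3,4,5]=1
  size 4 → [2,3,4,5]=3
  first=0(a) contributes 3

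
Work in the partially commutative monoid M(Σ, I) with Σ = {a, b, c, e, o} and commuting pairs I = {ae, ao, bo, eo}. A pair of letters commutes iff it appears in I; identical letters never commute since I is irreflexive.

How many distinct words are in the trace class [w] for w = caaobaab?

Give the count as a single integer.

7

piece 0:c — minimal
piece 1:a rests on {0:c}
piece 2:a rests on {1:a}
piece 3:o rests on {0:c}
piece 4:b rests on {2:a}
piece 5:a rests on {4:b}
piece 6:a rests on {5:a}
piece 7:b rests on {6:a}
minimal pieces: {0:c}
ways to finish when only these pieces remain (= sum over removing one remaining piece with nothing left below it):
  1 left: {3}→1  {7}→1
  2 left: {3,7}→2  {6,7}→1
  3 left: {3,6,7}→3  {5,6,7}→1
  4 left: {3,5,6,7}→4  {4,5,6,7}→1
  5 left: {2,4,5,6,7}→1  {3,4,5,6,7}→5
  6 left: {1,2,4,5,6,7}→1  {2,3,4,5,6,7}→6
  placing 0:c first → 7 extensions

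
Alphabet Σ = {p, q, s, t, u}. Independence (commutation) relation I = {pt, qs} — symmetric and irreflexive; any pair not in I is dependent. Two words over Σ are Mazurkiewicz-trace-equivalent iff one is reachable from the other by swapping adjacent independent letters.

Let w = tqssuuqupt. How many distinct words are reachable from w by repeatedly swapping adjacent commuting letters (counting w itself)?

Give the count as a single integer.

6

#0=t has no predecessor
#1=q depends on [0:t]
#2=s depends on [0:t]
#3=s depends on [2:s]
#4=u depends on [1:q, 3:s]
#5=u depends on [4:u]
#6=q depends on [5:u]
#7=u depends on [6:q]
#8=p depends on [7:u]
#9=t depends on [7:u]
sources: [0:t]
N(rest) = Σ N(rest − s) over sources s of rest; N(one piece) = 1:
  size 1 → [8]=1  [9]=1
  size 2 → [8,9]=2
  size 3 → [7,8,9]=2
  size 4 → [6,7,8,9]=2
  size 5 → [5,6,7,8,9]=2
  size 6 → [4,5,6,7,8,9]=2
  size 7 → [1,4,5,6,7,8,9]=2  [3,4,5,6,7,8,9]=2
  size 8 → [1,3,4,5,6,7,8,9]=4  [2,3,4,5,6,7,8,9]=2
  first=0(t) contributes 6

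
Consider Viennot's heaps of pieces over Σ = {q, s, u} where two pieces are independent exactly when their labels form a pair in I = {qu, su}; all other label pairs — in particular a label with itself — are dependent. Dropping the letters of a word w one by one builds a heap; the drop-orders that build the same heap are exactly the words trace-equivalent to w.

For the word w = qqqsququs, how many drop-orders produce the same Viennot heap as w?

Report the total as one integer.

drop 0:q onto floor
drop 1:q onto {0:q}
drop 2:q onto {1:q}
drop 3:s onto {2:q}
drop 4:q onto {3:s}
drop 5:u onto floor
drop 6:q onto {4:q}
drop 7:u onto {5:u}
drop 8:s onto {6:q}
ground layer = {0:q, 5:u}
drop-orders for the pieces not yet dropped (sum over which currently-grounded one goes next):
  1 to go: {7} 1  {8} 1
  2 to go: {5,7} 1  {6,8} 1  {7,8} 2
  3 to go: {4,6,8} 1  {5,7,8} 3  {6,7,8} 3
  4 to go: {3,4,6,8} 1  {4,6,7,8} 4  {5,6,7,8} 6
  5 to go: {2,3,4,6,8} 1  {3,4,6,7,8} 5  {4,5,6,7,8} 10
  6 to go: {1,2,3,4,6,8} 1  {2,3,4,6,7,8} 6  {3,4,5,6,7,8} 15
  7 to go: {0,1,2,3,4,6,8} 1  {1,2,3,4,6,7,8} 7  {2,3,4,5,6,7,8} 21
  if 0:q drops first: 28 orders
  if 5:u drops first: 8 orders
heap linearizations: 36

36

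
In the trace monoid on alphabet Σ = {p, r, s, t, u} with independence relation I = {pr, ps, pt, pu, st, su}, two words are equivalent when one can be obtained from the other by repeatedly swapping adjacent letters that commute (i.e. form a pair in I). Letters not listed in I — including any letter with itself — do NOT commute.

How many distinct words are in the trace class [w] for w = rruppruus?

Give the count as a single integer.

0(r) covers ∅
1(r) covers 0:r
2(u) covers 1:r
3(p) covers ∅
4(p) covers 3:p
5(r) covers 2:u
6(u) covers 5:r
7(u) covers 6:u
8(s) covers 5:r
floor of heap: 0:r, 3:p
completions by unplaced set U, small U first (add the entries for U minus each lowest piece of U):
  |U|=1: {4}:1  {7}:1  {8}:1
  |U|=2: {3,4}:1  {4,7}:2  {4,8}:2  {6,7}:1  {7,8}:2
  |U|=3: {3,4,7}:3  {3,4,8}:3  {4,6,7}:3  {4,7,8}:6  {6,7,8}:3
  |U|=4: {3,4,6,7}:6  {3,4,7,8}:12  {4,6,7,8}:12  {5,6,7,8}:3
  |U|=5: {2,5,6,7,8}:3  {3,4,6,7,8}:30  {4,5,6,7,8}:15
  |U|=6: {1,2,5,6,7,8}:3  {2,4,5,6,7,8}:18  {3,4,5,6,7,8}:45
  |U|=7: {0,1,2,5,6,7,8}:3  {1,2,4,5,6,7,8}:21  {2,3,4,5,6,7,8}:63
  start at 0(r): 84
  start at 3(p): 24
sum over floor = 108

108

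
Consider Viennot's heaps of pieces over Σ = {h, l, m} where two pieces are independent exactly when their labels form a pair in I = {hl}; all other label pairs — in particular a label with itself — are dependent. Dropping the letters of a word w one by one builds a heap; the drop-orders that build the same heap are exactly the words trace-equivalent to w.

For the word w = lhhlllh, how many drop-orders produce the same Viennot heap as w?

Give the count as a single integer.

#0=l has no predecessor
#1=h has no predecessor
#2=h depends on [1:h]
#3=l depends on [0:l]
#4=l depends on [3:l]
#5=l depends on [4:l]
#6=h depends on [2:h]
sources: [0:l, 1:h]
N(rest) = Σ N(rest − s) over sources s of rest; N(one piece) = 1:
  size 1 → [5]=1  [6]=1
  size 2 → [2,6]=1  [4,5]=1  [5,6]=2
  size 3 → [1,2,6]=1  [2,5,6]=3  [3,4,5]=1  [4,5,6]=3
  size 4 → [0,3,4,5]=1  [1,2,5,6]=4  [2,4,5,6]=6  [3,4,5,6]=4
  size 5 → [0,3,4,5,6]=5  [1,2,4,5,6]=10  [2,3,4,5,6]=10
  first=0(l) contributes 20
  first=1(h) contributes 15
|[w]| = 35

35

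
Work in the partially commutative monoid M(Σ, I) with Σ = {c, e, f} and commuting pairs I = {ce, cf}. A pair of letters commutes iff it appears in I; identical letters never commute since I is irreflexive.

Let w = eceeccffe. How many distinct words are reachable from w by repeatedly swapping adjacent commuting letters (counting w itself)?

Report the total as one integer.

84

#0=e has no predecessor
#1=c has no predecessor
#2=e depends on [0:e]
#3=e depends on [2:e]
#4=c depends on [1:c]
#5=c depends on [4:c]
#6=f depends on [3:e]
#7=f depends on [6:f]
#8=e depends on [7:f]
sources: [0:e, 1:c]
N(rest) = Σ N(rest − s) over sources s of rest; N(one piece) = 1:
  size 1 → [5]=1  [8]=1
  size 2 → [4,5]=1  [5,8]=2  [7,8]=1
  size 3 → [1,4,5]=1  [4,5,8]=3  [5,7,8]=3  [6,7,8]=1
  size 4 → [1,4,5,8]=4  [3,6,7,8]=1  [4,5,7,8]=6  [5,6,7,8]=4
  size 5 → [1,4,5,7,8]=10  [2,3,6,7,8]=1  [3,5,6,7,8]=5  [4,5,6,7,8]=10
  size 6 → [0,2,3,6,7,8]=1  [1,4,5,6,7,8]=20  [2,3,5,6,7,8]=6  [3,4,5,6,7,8]=15
  size 7 → [0,2,3,5,6,7,8]=7  [1,3,4,5,6,7,8]=35  [2,3,4,5,6,7,8]=21
  first=0(e) contributes 56
  first=1(c) contributes 28
|[w]| = 84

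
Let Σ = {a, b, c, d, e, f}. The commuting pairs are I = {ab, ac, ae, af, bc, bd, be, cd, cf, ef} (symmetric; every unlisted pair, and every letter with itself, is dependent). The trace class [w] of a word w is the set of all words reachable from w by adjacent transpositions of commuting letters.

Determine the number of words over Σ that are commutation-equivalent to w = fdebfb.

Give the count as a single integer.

7

piece 0:f — minimal
piece 1:d rests on {0:f}
piece 2:e rests on {1:d}
piece 3:b rests on {0:f}
piece 4:f rests on {1:d, 3:b}
piece 5:b rests on {4:f}
minimal pieces: {0:f}
ways to finish when only these pieces remain (= sum over removing one remaining piece with nothing left below it):
  1 left: {2}→1  {5}→1
  2 left: {2,5}→2  {4,5}→1
  3 left: {2,4,5}→3  {3,4,5}→1
  4 left: {1,2,4,5}→3  {2,3,4,5}→4
  placing 0:f first → 7 extensions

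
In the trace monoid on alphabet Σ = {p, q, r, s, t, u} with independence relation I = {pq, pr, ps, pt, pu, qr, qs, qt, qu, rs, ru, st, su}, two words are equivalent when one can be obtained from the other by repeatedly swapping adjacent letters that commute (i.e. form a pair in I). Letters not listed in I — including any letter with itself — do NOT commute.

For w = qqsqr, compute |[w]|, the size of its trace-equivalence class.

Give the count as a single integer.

20

0(q) covers ∅
1(q) covers 0:q
2(s) covers ∅
3(q) covers 1:q
4(r) covers ∅
floor of heap: 0:q, 2:s, 4:r
completions by unplaced set U, small U first (add the entries for U minus each lowest piece of U):
  |U|=1: {2}:1  {3}:1  {4}:1
  |U|=2: {1,3}:1  {2,3}:2  {2,4}:2  {3,4}:2
  |U|=3: {0,1,3}:1  {1,2,3}:3  {1,3,4}:3  {2,3,4}:6
  start at 0(q): 12
  start at 2(s): 4
  start at 4(r): 4
sum over floor = 20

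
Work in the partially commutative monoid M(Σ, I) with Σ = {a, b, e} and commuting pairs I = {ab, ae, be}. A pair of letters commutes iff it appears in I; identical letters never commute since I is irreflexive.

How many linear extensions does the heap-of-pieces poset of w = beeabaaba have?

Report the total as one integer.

1260

piece 0:b — minimal
piece 1:e — minimal
piece 2:e rests on {1:e}
piece 3:a — minimal
piece 4:b rests on {0:b}
piece 5:a rests on {3:a}
piece 6:a rests on {5:a}
piece 7:b rests on {4:b}
piece 8:a rests on {6:a}
minimal pieces: {0:b, 1:e, 3:a}
ways to finish when only these pieces remain (= sum over removing one remaining piece with nothing left below it):
  1 left: {2}→1  {7}→1  {8}→1
  2 left: {1,2}→1  {2,7}→2  {2,8}→2  {4,7}→1  {6,8}→1  {7,8}→2
  3 left: {0,4,7}→1  {1,2,7}→3  {1,2,8}→3  {2,4,7}→3  {2,6,8}→3  {2,7,8}→6  {4,7,8}→3  {5,6,8}→1  {6,7,8}→3
  4 left: {0,2,4,7}→4  {0,4,7,8}→4  {1,2,4,7}→6  {1,2,6,8}→6  {1,2,7,8}→12  {2,4,7,8}→12  {2,5,6,8}→4  {2,6,7,8}→12  {3,5,6,8}→1  {4,6,7,8}→6  {5,6,7,8}→4
  5 left: {0,1,2,4,7}→10  {0,2,4,7,8}→20  {0,4,6,7,8}→10  {1,2,4,7,8}→30  {1,2,5,6,8}→10  {1,2,6,7,8}→30  {2,3,5,6,8}→5  {2,4,6,7,8}→30  {2,5,6,7,8}→20  {3,5,6,7,8}→5  {4,5,6,7,8}→10
  6 left: {0,1,2,4,7,8}→60  {0,2,4,6,7,8}→60  {0,4,5,6,7,8}→20  {1,2,3,5,6,8}→15  {1,2,4,6,7,8}→90  {1,2,5,6,7,8}→60  {2,3,5,6,7,8}→30  {2,4,5,6,7,8}→60  {3,4,5,6,7,8}→15
  7 left: {0,1,2,4,6,7,8}→210  {0,2,4,5,6,7,8}→140  {0,3,4,5,6,7,8}→35  {1,2,3,5,6,7,8}→105  {1,2,4,5,6,7,8}→210  {2,3,4,5,6,7,8}→105
  placing 0:b first → 420 extensions
  placing 1:e first → 280 extensions
  placing 3:a first → 560 extensions
total linear extensions = 1260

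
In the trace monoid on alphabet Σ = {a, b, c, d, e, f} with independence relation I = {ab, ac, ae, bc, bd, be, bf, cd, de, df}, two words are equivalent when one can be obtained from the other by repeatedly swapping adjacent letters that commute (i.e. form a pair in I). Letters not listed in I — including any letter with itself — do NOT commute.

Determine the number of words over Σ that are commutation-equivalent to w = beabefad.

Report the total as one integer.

84

0(b) covers ∅
1(e) covers ∅
2(a) covers ∅
3(b) covers 0:b
4(e) covers 1:e
5(f) covers 2:a, 4:e
6(a) covers 5:f
7(d) covers 6:a
floor of heap: 0:b, 1:e, 2:a
completions by unplaced set U, small U first (add the entries for U minus each lowest piece of U):
  |U|=1: {3}:1  {7}:1
  |U|=2: {0,3}:1  {3,7}:2  {6,7}:1
  |U|=3: {0,3,7}:3  {3,6,7}:3  {5,6,7}:1
  |U|=4: {0,3,6,7}:6  {2,5,6,7}:1  {3,5,6,7}:4  {4,5,6,7}:1
  |U|=5: {0,3,5,6,7}:10  {1,4,5,6,7}:1  {2,3,5,6,7}:5  {2,4,5,6,7}:2  {3,4,5,6,7}:5
  |U|=6: {0,2,3,5,6,7}:15  {0,3,4,5,6,7}:15  {1,2,4,5,6,7}:3  {1,3,4,5,6,7}:6  {2,3,4,5,6,7}:12
  start at 0(b): 21
  start at 1(e): 42
  start at 2(a): 21
sum over floor = 84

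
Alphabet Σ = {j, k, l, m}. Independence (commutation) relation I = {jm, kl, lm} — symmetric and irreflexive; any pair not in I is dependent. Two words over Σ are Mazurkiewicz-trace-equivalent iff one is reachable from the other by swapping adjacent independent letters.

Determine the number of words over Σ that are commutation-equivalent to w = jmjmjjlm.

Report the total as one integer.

56

#0=j has no predecessor
#1=m has no predecessor
#2=j depends on [0:j]
#3=m depends on [1:m]
#4=j depends on [2:j]
#5=j depends on [4:j]
#6=l depends on [5:j]
#7=m depends on [3:m]
sources: [0:j, 1:m]
N(rest) = Σ N(rest − s) over sources s of rest; N(one piece) = 1:
  size 1 → [6]=1  [7]=1
  size 2 → [3,7]=1  [5,6]=1  [6,7]=2
  size 3 → [1,3,7]=1  [3,6,7]=3  [4,5,6]=1  [5,6,7]=3
  size 4 → [1,3,6,7]=4  [2,4,5,6]=1  [3,5,6,7]=6  [4,5,6,7]=4
  size 5 → [0,2,4,5,6]=1  [1,3,5,6,7]=10  [2,4,5,6,7]=5  [3,4,5,6,7]=10
  size 6 → [0,2,4,5,6,7]=6  [1,3,4,5,6,7]=20  [2,3,4,5,6,7]=15
  first=0(j) contributes 35
  first=1(m) contributes 21
|[w]| = 56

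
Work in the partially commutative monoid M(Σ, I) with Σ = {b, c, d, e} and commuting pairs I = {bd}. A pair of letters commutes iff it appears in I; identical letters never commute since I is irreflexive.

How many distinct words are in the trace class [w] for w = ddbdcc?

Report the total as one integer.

0(d) covers ∅
1(d) covers 0:d
2(b) covers ∅
3(d) covers 1:d
4(c) covers 2:b, 3:d
5(c) covers 4:c
floor of heap: 0:d, 2:b
completions by unplaced set U, small U first (add the entries for U minus each lowest piece of U):
  |U|=1: {5}:1
  |U|=2: {4,5}:1
  |U|=3: {2,4,5}:1  {3,4,5}:1
  |U|=4: {1,3,4,5}:1  {2,3,4,5}:2
  start at 0(d): 3
  start at 2(b): 1
sum over floor = 4

4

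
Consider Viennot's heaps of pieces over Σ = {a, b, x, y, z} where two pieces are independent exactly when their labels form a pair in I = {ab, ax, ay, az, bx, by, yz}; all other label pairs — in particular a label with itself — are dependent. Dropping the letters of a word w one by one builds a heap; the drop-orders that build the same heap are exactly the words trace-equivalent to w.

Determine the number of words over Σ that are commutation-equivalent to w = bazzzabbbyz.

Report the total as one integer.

495

piece 0:b — minimal
piece 1:a — minimal
piece 2:z rests on {0:b}
piece 3:z rests on {2:z}
piece 4:z rests on {3:z}
piece 5:a rests on {1:a}
piece 6:b rests on {4:z}
piece 7:b rests on {6:b}
piece 8:b rests on {7:b}
piece 9:y — minimal
piece 10:z rests on {8:b}
minimal pieces: {0:b, 1:a, 9:y}
ways to finish when only these pieces remain (= sum over removing one remaining piece with nothing left below it):
  1 left: {5}→1  {9}→1  {10}→1
  2 left: {1,5}→1  {5,9}→2  {5,10}→2  {8,10}→1  {9,10}→2
  3 left: {1,5,9}→3  {1,5,10}→3  {5,8,10}→3  {5,9,10}→6  {7,8,10}→1  {8,9,10}→3
  4 left: {1,5,8,10}→6  {1,5,9,10}→12  {5,7,8,10}→4  {5,8,9,10}→12  {6,7,8,10}→1  {7,8,9,10}→4
  5 left: {1,5,7,8,10}→10  {1,5,8,9,10}→30  {4,6,7,8,10}→1  {5,6,7,8,10}→5  {5,7,8,9,10}→20  {6,7,8,9,10}→5
  6 left: {1,5,6,7,8,10}→15  {1,5,7,8,9,10}→60  {3,4,6,7,8,10}→1  {4,5,6,7,8,10}→6  {4,6,7,8,9,10}→6  {5,6,7,8,9,10}→30
  7 left: {1,4,5,6,7,8,10}→21  {1,5,6,7,8,9,10}→105  {2,3,4,6,7,8,10}→1  {3,4,5,6,7,8,10}→7  {3,4,6,7,8,9,10}→7  {4,5,6,7,8,9,10}→42
  8 left: {0,2,3,4,6,7,8,10}→1  {1,3,4,5,6,7,8,10}→28  {1,4,5,6,7,8,9,10}→168  {2,3,4,5,6,7,8,10}→8  {2,3,4,6,7,8,9,10}→8  {3,4,5,6,7,8,9,10}→56
  9 left: {0,2,3,4,5,6,7,8,10}→9  {0,2,3,4,6,7,8,9,10}→9  {1,2,3,4,5,6,7,8,10}→36  {1,3,4,5,6,7,8,9,10}→252  {2,3,4,5,6,7,8,9,10}→72
  placing 0:b first → 360 extensions
  placing 1:a first → 90 extensions
  placing 9:y first → 45 extensions
total linear extensions = 495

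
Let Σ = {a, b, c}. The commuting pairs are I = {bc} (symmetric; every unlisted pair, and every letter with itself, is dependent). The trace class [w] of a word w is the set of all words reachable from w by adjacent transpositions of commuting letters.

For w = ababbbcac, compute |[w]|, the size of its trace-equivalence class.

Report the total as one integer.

4

#0=a has no predecessor
#1=b depends on [0:a]
#2=a depends on [1:b]
#3=b depends on [2:a]
#4=b depends on [3:b]
#5=b depends on [4:b]
#6=c depends on [2:a]
#7=a depends on [5:b, 6:c]
#8=c depends on [7:a]
sources: [0:a]
N(rest) = Σ N(rest − s) over sources s of rest; N(one piece) = 1:
  size 1 → [8]=1
  size 2 → [7,8]=1
  size 3 → [5,7,8]=1  [6,7,8]=1
  size 4 → [4,5,7,8]=1  [5,6,7,8]=2
  size 5 → [3,4,5,7,8]=1  [4,5,6,7,8]=3
  size 6 → [3,4,5,6,7,8]=4
  size 7 → [2,3,4,5,6,7,8]=4
  first=0(a) contributes 4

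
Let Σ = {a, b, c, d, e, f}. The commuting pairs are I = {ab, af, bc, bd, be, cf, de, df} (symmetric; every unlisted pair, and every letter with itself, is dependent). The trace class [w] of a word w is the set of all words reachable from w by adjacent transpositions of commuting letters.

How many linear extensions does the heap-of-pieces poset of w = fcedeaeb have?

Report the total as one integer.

0(f) covers ∅
1(c) covers ∅
2(e) covers 0:f, 1:c
3(d) covers 1:c
4(e) covers 2:e
5(a) covers 3:d, 4:e
6(e) covers 5:a
7(b) covers 0:f
floor of heap: 0:f, 1:c
completions by unplaced set U, small U first (add the entries for U minus each lowest piece of U):
  |U|=1: {6}:1  {7}:1
  |U|=2: {5,6}:1  {6,7}:2
  |U|=3: {3,5,6}:1  {4,5,6}:1  {5,6,7}:3
  |U|=4: {2,4,5,6}:1  {3,4,5,6}:2  {3,5,6,7}:4  {4,5,6,7}:4
  |U|=5: {2,3,4,5,6}:3  {2,4,5,6,7}:5  {3,4,5,6,7}:10
  |U|=6: {0,2,4,5,6,7}:5  {1,2,3,4,5,6}:3  {2,3,4,5,6,7}:18
  start at 0(f): 21
  start at 1(c): 23
sum over floor = 44

44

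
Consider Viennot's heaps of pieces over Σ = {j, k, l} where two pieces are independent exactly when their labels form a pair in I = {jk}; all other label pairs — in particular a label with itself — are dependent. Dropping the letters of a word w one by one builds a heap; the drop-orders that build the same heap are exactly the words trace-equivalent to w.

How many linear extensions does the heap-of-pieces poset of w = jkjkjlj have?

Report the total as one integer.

#0=j has no predecessor
#1=k has no predecessor
#2=j depends on [0:j]
#3=k depends on [1:k]
#4=j depends on [2:j]
#5=l depends on [3:k, 4:j]
#6=j depends on [5:l]
sources: [0:j, 1:k]
N(rest) = Σ N(rest − s) over sources s of rest; N(one piece) = 1:
  size 1 → [6]=1
  size 2 → [5,6]=1
  size 3 → [3,5,6]=1  [4,5,6]=1
  size 4 → [1,3,5,6]=1  [2,4,5,6]=1  [3,4,5,6]=2
  size 5 → [0,2,4,5,6]=1  [1,3,4,5,6]=3  [2,3,4,5,6]=3
  first=0(j) contributes 6
  first=1(k) contributes 4
|[w]| = 10

10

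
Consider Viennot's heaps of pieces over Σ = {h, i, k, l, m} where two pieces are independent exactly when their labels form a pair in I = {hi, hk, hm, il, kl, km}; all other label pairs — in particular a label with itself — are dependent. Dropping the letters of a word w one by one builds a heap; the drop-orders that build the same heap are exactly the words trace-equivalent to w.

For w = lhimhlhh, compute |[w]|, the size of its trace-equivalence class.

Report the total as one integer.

piece 0:l — minimal
piece 1:h rests on {0:l}
piece 2:i — minimal
piece 3:m rests on {0:l, 2:i}
piece 4:h rests on {1:h}
piece 5:l rests on {3:m, 4:h}
piece 6:h rests on {5:l}
piece 7:h rests on {6:h}
minimal pieces: {0:l, 2:i}
ways to finish when only these pieces remain (= sum over removing one remaining piece with nothing left below it):
  1 left: {7}→1
  2 left: {6,7}→1
  3 left: {5,6,7}→1
  4 left: {3,5,6,7}→1  {4,5,6,7}→1
  5 left: {1,4,5,6,7}→1  {2,3,5,6,7}→1  {3,4,5,6,7}→2
  6 left: {1,3,4,5,6,7}→3  {2,3,4,5,6,7}→3
  placing 0:l first → 6 extensions
  placing 2:i first → 3 extensions
total linear extensions = 9

9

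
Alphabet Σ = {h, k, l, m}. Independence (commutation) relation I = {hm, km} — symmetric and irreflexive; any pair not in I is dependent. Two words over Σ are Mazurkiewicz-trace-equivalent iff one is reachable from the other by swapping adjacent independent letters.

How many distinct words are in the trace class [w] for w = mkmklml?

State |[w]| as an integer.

drop 0:m onto floor
drop 1:k onto floor
drop 2:m onto {0:m}
drop 3:k onto {1:k}
drop 4:l onto {2:m, 3:k}
drop 5:m onto {4:l}
drop 6:l onto {5:m}
ground layer = {0:m, 1:k}
drop-orders for the pieces not yet dropped (sum over which currently-grounded one goes next):
  1 to go: {6} 1
  2 to go: {5,6} 1
  3 to go: {4,5,6} 1
  4 to go: {2,4,5,6} 1  {3,4,5,6} 1
  5 to go: {0,2,4,5,6} 1  {1,3,4,5,6} 1  {2,3,4,5,6} 2
  if 0:m drops first: 3 orders
  if 1:k drops first: 3 orders
heap linearizations: 6

6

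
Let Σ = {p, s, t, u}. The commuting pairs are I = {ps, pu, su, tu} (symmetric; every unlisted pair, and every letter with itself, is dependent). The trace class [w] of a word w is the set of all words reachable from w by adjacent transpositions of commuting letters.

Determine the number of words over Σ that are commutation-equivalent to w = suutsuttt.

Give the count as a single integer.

0(s) covers ∅
1(u) covers ∅
2(u) covers 1:u
3(t) covers 0:s
4(s) covers 3:t
5(u) covers 2:u
6(t) covers 4:s
7(t) covers 6:t
8(t) covers 7:t
floor of heap: 0:s, 1:u
completions by unplaced set U, small U first (add the entries for U minus each lowest piece of U):
  |U|=1: {5}:1  {8}:1
  |U|=2: {2,5}:1  {5,8}:2  {7,8}:1
  |U|=3: {1,2,5}:1  {2,5,8}:3  {5,7,8}:3  {6,7,8}:1
  |U|=4: {1,2,5,8}:4  {2,5,7,8}:6  {4,6,7,8}:1  {5,6,7,8}:4
  |U|=5: {1,2,5,7,8}:10  {2,5,6,7,8}:10  {3,4,6,7,8}:1  {4,5,6,7,8}:5
  |U|=6: {0,3,4,6,7,8}:1  {1,2,5,6,7,8}:20  {2,4,5,6,7,8}:15  {3,4,5,6,7,8}:6
  |U|=7: {0,3,4,5,6,7,8}:7  {1,2,4,5,6,7,8}:35  {2,3,4,5,6,7,8}:21
  start at 0(s): 56
  start at 1(u): 28
sum over floor = 84

84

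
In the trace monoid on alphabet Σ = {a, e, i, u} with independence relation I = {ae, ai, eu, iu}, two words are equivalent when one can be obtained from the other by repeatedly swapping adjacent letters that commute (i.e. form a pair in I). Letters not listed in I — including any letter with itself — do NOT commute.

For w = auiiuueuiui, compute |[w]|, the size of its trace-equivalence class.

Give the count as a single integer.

462

#0=a has no predecessor
#1=u depends on [0:a]
#2=i has no predecessor
#3=i depends on [2:i]
#4=u depends on [1:u]
#5=u depends on [4:u]
#6=e depends on [3:i]
#7=u depends on [5:u]
#8=i depends on [6:e]
#9=u depends on [7:u]
#10=i depends on [8:i]
sources: [0:a, 2:i]
N(rest) = Σ N(rest − s) over sources s of rest; N(one piece) = 1:
  size 1 → [9]=1  [10]=1
  size 2 → [7,9]=1  [8,10]=1  [9,10]=2
  size 3 → [5,7,9]=1  [6,8,10]=1  [7,9,10]=3  [8,9,10]=3
  size 4 → [3,6,8,10]=1  [4,5,7,9]=1  [5,7,9,10]=4  [6,8,9,10]=4  [7,8,9,10]=6
  size 5 → [1,4,5,7,9]=1  [2,3,6,8,10]=1  [3,6,8,9,10]=5  [4,5,7,9,10]=5  [5,7,8,9,10]=10  [6,7,8,9,10]=10
  size 6 → [0,1,4,5,7,9]=1  [1,4,5,7,9,10]=6  [2,3,6,8,9,10]=6  [3,6,7,8,9,10]=15  [4,5,7,8,9,10]=15  [5,6,7,8,9,10]=20
  size 7 → [0,1,4,5,7,9,10]=7  [1,4,5,7,8,9,10]=21  [2,3,6,7,8,9,10]=21  [3,5,6,7,8,9,10]=35  [4,5,6,7,8,9,10]=35
  size 8 → [0,1,4,5,7,8,9,10]=28  [1,4,5,6,7,8,9,10]=56  [2,3,5,6,7,8,9,10]=56  [3,4,5,6,7,8,9,10]=70
  size 9 → [0,1,4,5,6,7,8,9,10]=84  [1,3,4,5,6,7,8,9,10]=126  [2,3,4,5,6,7,8,9,10]=126
  first=0(a) contributes 252
  first=2(i) contributes 210
|[w]| = 462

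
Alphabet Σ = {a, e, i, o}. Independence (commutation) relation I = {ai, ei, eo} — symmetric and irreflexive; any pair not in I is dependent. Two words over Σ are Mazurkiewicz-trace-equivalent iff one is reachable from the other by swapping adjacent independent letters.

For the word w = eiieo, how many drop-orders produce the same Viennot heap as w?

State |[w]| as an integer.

drop 0:e onto floor
drop 1:i onto floor
drop 2:i onto {1:i}
drop 3:e onto {0:e}
drop 4:o onto {2:i}
ground layer = {0:e, 1:i}
drop-orders for the pieces not yet dropped (sum over which currently-grounded one goes next):
  1 to go: {3} 1  {4} 1
  2 to go: {0,3} 1  {2,4} 1  {3,4} 2
  3 to go: {0,3,4} 3  {1,2,4} 1  {2,3,4} 3
  if 0:e drops first: 4 orders
  if 1:i drops first: 6 orders
heap linearizations: 10

10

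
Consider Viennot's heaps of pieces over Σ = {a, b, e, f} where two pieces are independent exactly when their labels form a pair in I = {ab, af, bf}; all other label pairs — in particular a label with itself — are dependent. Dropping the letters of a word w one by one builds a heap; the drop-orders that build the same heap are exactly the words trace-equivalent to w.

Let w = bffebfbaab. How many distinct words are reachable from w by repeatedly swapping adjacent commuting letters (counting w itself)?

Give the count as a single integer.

drop 0:b onto floor
drop 1:f onto floor
drop 2:f onto {1:f}
drop 3:e onto {0:b, 2:f}
drop 4:b onto {3:e}
drop 5:f onto {3:e}
drop 6:b onto {4:b}
drop 7:a onto {3:e}
drop 8:a onto {7:a}
drop 9:b onto {6:b}
ground layer = {0:b, 1:f}
drop-orders for the pieces not yet dropped (sum over which currently-grounded one goes next):
  1 to go: {5} 1  {8} 1  {9} 1
  2 to go: {5,8} 2  {5,9} 2  {6,9} 1  {7,8} 1  {8,9} 2
  3 to go: {4,6,9} 1  {5,6,9} 3  {5,7,8} 3  {5,8,9} 6  {6,8,9} 3  {7,8,9} 3
  4 to go: {4,5,6,9} 4  {4,6,8,9} 4  {5,6,8,9} 12  {5,7,8,9} 12  {6,7,8,9} 6
  5 to go: {4,5,6,8,9} 20  {4,6,7,8,9} 10  {5,6,7,8,9} 30
  6 to go: {4,5,6,7,8,9} 60
  7 to go: {3,4,5,6,7,8,9} 60
  8 to go: {0,3,4,5,6,7,8,9} 60  {2,3,4,5,6,7,8,9} 60
  if 0:b drops first: 60 orders
  if 1:f drops first: 120 orders
heap linearizations: 180

180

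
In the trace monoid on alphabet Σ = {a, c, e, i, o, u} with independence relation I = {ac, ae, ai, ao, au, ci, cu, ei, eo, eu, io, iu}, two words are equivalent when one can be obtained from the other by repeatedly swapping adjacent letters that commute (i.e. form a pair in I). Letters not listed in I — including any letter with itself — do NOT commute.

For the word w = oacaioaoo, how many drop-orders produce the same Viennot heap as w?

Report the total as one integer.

drop 0:o onto floor
drop 1:a onto floor
drop 2:c onto {0:o}
drop 3:a onto {1:a}
drop 4:i onto floor
drop 5:o onto {2:c}
drop 6:a onto {3:a}
drop 7:o onto {5:o}
drop 8:o onto {7:o}
ground layer = {0:o, 1:a, 4:i}
drop-orders for the pieces not yet dropped (sum over which currently-grounded one goes next):
  1 to go: {4} 1  {6} 1  {8} 1
  2 to go: {3,6} 1  {4,6} 2  {4,8} 2  {6,8} 2  {7,8} 1
  3 to go: {1,3,6} 1  {3,4,6} 3  {3,6,8} 3  {4,6,8} 6  {4,7,8} 3  {5,7,8} 1  {6,7,8} 3
  4 to go: {1,3,4,6} 4  {1,3,6,8} 4  {2,5,7,8} 1  {3,4,6,8} 12  {3,6,7,8} 6  {4,5,7,8} 4  {4,6,7,8} 12  {5,6,7,8} 4
  5 to go: {0,2,5,7,8} 1  {1,3,4,6,8} 20  {1,3,6,7,8} 10  {2,4,5,7,8} 5  {2,5,6,7,8} 5  {3,4,6,7,8} 30  {3,5,6,7,8} 10  {4,5,6,7,8} 20
  6 to go: {0,2,4,5,7,8} 6  {0,2,5,6,7,8} 6  {1,3,4,6,7,8} 60  {1,3,5,6,7,8} 20  {2,3,5,6,7,8} 15  {2,4,5,6,7,8} 30  {3,4,5,6,7,8} 60
  7 to go: {0,2,3,5,6,7,8} 21  {0,2,4,5,6,7,8} 42  {1,2,3,5,6,7,8} 35  {1,3,4,5,6,7,8} 140  {2,3,4,5,6,7,8} 105
  if 0:o drops first: 280 orders
  if 1:a drops first: 168 orders
  if 4:i drops first: 56 orders
heap linearizations: 504

504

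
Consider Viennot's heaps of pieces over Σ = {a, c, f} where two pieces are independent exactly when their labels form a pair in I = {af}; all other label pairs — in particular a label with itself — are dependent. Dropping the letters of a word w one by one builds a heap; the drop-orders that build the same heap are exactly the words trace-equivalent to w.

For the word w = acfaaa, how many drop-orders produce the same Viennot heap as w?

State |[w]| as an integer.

0(a) covers ∅
1(c) covers 0:a
2(f) covers 1:c
3(a) covers 1:c
4(a) covers 3:a
5(a) covers 4:a
floor of heap: 0:a
completions by unplaced set U, small U first (add the entries for U minus each lowest piece of U):
  |U|=1: {2}:1  {5}:1
  |U|=2: {2,5}:2  {4,5}:1
  |U|=3: {2,4,5}:3  {3,4,5}:1
  |U|=4: {2,3,4,5}:4
  start at 0(a): 4

4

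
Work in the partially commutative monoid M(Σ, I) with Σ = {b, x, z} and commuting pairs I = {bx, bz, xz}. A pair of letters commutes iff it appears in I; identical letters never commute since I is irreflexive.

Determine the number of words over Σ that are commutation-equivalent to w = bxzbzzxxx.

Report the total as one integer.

piece 0:b — minimal
piece 1:x — minimal
piece 2:z — minimal
piece 3:b rests on {0:b}
piece 4:z rests on {2:z}
piece 5:z rests on {4:z}
piece 6:x rests on {1:x}
piece 7:x rests on {6:x}
piece 8:x rests on {7:x}
minimal pieces: {0:b, 1:x, 2:z}
ways to finish when only these pieces remain (= sum over removing one remaining piece with nothing left below it):
  1 left: {3}→1  {5}→1  {8}→1
  2 left: {0,3}→1  {3,5}→2  {3,8}→2  {4,5}→1  {5,8}→2  {7,8}→1
  3 left: {0,3,5}→3  {0,3,8}→3  {2,4,5}→1  {3,4,5}→3  {3,5,8}→6  {3,7,8}→3  {4,5,8}→3  {5,7,8}→3  {6,7,8}→1
  4 left: {0,3,4,5}→6  {0,3,5,8}→12  {0,3,7,8}→6  {1,6,7,8}→1  {2,3,4,5}→4  {2,4,5,8}→4  {3,4,5,8}→12  {3,5,7,8}→12  {3,6,7,8}→4  {4,5,7,8}→6  {5,6,7,8}→4
  5 left: {0,2,3,4,5}→10  {0,3,4,5,8}→30  {0,3,5,7,8}→30  {0,3,6,7,8}→10  {1,3,6,7,8}→5  {1,5,6,7,8}→5  {2,3,4,5,8}→20  {2,4,5,7,8}→10  {3,4,5,7,8}→30  {3,5,6,7,8}→20  {4,5,6,7,8}→10
  6 left: {0,1,3,6,7,8}→15  {0,2,3,4,5,8}→60  {0,3,4,5,7,8}→90  {0,3,5,6,7,8}→60  {1,3,5,6,7,8}→30  {1,4,5,6,7,8}→15  {2,3,4,5,7,8}→60  {2,4,5,6,7,8}→20  {3,4,5,6,7,8}→60
  7 left: {0,1,3,5,6,7,8}→105  {0,2,3,4,5,7,8}→210  {0,3,4,5,6,7,8}→210  {1,2,4,5,6,7,8}→35  {1,3,4,5,6,7,8}→105  {2,3,4,5,6,7,8}→140
  placing 0:b first → 280 extensions
  placing 1:x first → 560 extensions
  placing 2:z first → 420 extensions
total linear extensions = 1260

1260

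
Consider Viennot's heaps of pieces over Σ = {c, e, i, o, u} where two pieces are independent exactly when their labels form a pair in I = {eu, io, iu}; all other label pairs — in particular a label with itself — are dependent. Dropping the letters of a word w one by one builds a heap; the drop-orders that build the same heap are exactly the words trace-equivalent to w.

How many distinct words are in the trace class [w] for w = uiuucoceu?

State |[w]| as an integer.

8

piece 0:u — minimal
piece 1:i — minimal
piece 2:u rests on {0:u}
piece 3:u rests on {2:u}
piece 4:c rests on {1:i, 3:u}
piece 5:o rests on {4:c}
piece 6:c rests on {5:o}
piece 7:e rests on {6:c}
piece 8:u rests on {6:c}
minimal pieces: {0:u, 1:i}
ways to finish when only these pieces remain (= sum over removing one remaining piece with nothing left below it):
  1 left: {7}→1  {8}→1
  2 left: {7,8}→2
  3 left: {6,7,8}→2
  4 left: {5,6,7,8}→2
  5 left: {4,5,6,7,8}→2
  6 left: {1,4,5,6,7,8}→2  {3,4,5,6,7,8}→2
  7 left: {1,3,4,5,6,7,8}→4  {2,3,4,5,6,7,8}→2
  placing 0:u first → 6 extensions
  placing 1:i first → 2 extensions
total linear extensions = 8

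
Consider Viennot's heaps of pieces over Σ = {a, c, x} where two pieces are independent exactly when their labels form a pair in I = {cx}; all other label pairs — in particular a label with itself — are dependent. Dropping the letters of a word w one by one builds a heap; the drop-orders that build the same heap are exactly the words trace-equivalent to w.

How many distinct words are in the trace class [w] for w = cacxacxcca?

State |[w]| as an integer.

0(c) covers ∅
1(a) covers 0:c
2(c) covers 1:a
3(x) covers 1:a
4(a) covers 2:c, 3:x
5(c) covers 4:a
6(x) covers 4:a
7(c) covers 5:c
8(c) covers 7:c
9(a) covers 6:x, 8:c
floor of heap: 0:c
completions by unplaced set U, small U first (add the entries for U minus each lowest piece of U):
  |U|=1: {9}:1
  |U|=2: {6,9}:1  {8,9}:1
  |U|=3: {6,8,9}:2  {7,8,9}:1
  |U|=4: {5,7,8,9}:1  {6,7,8,9}:3
  |U|=5: {5,6,7,8,9}:4
  |U|=6: {4,5,6,7,8,9}:4
  |U|=7: {2,4,5,6,7,8,9}:4  {3,4,5,6,7,8,9}:4
  |U|=8: {2,3,4,5,6,7,8,9}:8
  start at 0(c): 8

8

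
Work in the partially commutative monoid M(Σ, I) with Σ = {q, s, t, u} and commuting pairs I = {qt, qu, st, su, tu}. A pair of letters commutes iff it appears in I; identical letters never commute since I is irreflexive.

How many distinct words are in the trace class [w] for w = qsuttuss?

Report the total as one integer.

#0=q has no predecessor
#1=s depends on [0:q]
#2=u has no predecessor
#3=t has no predecessor
#4=t depends on [3:t]
#5=u depends on [2:u]
#6=s depends on [1:s]
#7=s depends on [6:s]
sources: [0:q, 2:u, 3:t]
N(rest) = Σ N(rest − s) over sources s of rest; N(one piece) = 1:
  size 1 → [4]=1  [5]=1  [7]=1
  size 2 → [2,5]=1  [3,4]=1  [4,5]=2  [4,7]=2  [5,7]=2  [6,7]=1
  size 3 → [1,6,7]=1  [2,4,5]=3  [2,5,7]=3  [3,4,5]=3  [3,4,7]=3  [4,5,7]=6  [4,6,7]=3  [5,6,7]=3
  size 4 → [0,1,6,7]=1  [1,4,6,7]=4  [1,5,6,7]=4  [2,3,4,5]=6  [2,4,5,7]=12  [2,5,6,7]=6  [3,4,5,7]=12  [3,4,6,7]=6  [4,5,6,7]=12
  size 5 → [0,1,4,6,7]=5  [0,1,5,6,7]=5  [1,2,5,6,7]=10  [1,3,4,6,7]=10  [1,4,5,6,7]=20  [2,3,4,5,7]=30  [2,4,5,6,7]=30  [3,4,5,6,7]=30
  size 6 → [0,1,2,5,6,7]=15  [0,1,3,4,6,7]=15  [0,1,4,5,6,7]=30  [1,2,4,5,6,7]=60  [1,3,4,5,6,7]=60  [2,3,4,5,6,7]=90
  first=0(q) contributes 210
  first=2(u) contributes 105
  first=3(t) contributes 105
|[w]| = 420

420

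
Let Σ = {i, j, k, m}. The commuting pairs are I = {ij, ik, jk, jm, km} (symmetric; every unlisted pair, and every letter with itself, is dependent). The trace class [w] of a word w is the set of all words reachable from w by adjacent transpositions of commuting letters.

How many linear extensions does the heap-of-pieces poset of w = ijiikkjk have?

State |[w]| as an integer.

#0=i has no predecessor
#1=j has no predecessor
#2=i depends on [0:i]
#3=i depends on [2:i]
#4=k has no predecessor
#5=k depends on [4:k]
#6=j depends on [1:j]
#7=k depends on [5:k]
sources: [0:i, 1:j, 4:k]
N(rest) = Σ N(rest − s) over sources s of rest; N(one piece) = 1:
  size 1 → [3]=1  [6]=1  [7]=1
  size 2 → [1,6]=1  [2,3]=1  [3,6]=2  [3,7]=2  [5,7]=1  [6,7]=2
  size 3 → [0,2,3]=1  [1,3,6]=3  [1,6,7]=3  [2,3,6]=3  [2,3,7]=3  [3,5,7]=3  [3,6,7]=6  [4,5,7]=1  [5,6,7]=3
  size 4 → [0,2,3,6]=4  [0,2,3,7]=4  [1,2,3,6]=6  [1,3,6,7]=12  [1,5,6,7]=6  [2,3,5,7]=6  [2,3,6,7]=12  [3,4,5,7]=4  [3,5,6,7]=12  [4,5,6,7]=4
  size 5 → [0,1,2,3,6]=10  [0,2,3,5,7]=10  [0,2,3,6,7]=20  [1,2,3,6,7]=30  [1,3,5,6,7]=30  [1,4,5,6,7]=10  [2,3,4,5,7]=10  [2,3,5,6,7]=30  [3,4,5,6,7]=20
  size 6 → [0,1,2,3,6,7]=60  [0,2,3,4,5,7]=20  [0,2,3,5,6,7]=60  [1,2,3,5,6,7]=90  [1,3,4,5,6,7]=60  [2,3,4,5,6,7]=60
  first=0(i) contributes 210
  first=1(j) contributes 140
  first=4(k) contributes 210
|[w]| = 560

560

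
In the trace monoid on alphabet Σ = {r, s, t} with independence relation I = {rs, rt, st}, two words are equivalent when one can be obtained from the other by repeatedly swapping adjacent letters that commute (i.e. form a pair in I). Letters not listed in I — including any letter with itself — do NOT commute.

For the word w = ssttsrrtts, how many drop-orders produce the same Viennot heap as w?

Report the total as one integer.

0(s) covers ∅
1(s) covers 0:s
2(t) covers ∅
3(t) covers 2:t
4(s) covers 1:s
5(r) covers ∅
6(r) covers 5:r
7(t) covers 3:t
8(t) covers 7:t
9(s) covers 4:s
floor of heap: 0:s, 2:t, 5:r
completions by unplaced set U, small U first (add the entries for U minus each lowest piece of U):
  |U|=1: {6}:1  {8}:1  {9}:1
  |U|=2: {4,9}:1  {5,6}:1  {6,8}:2  {6,9}:2  {7,8}:1  {8,9}:2
  |U|=3: {1,4,9}:1  {3,7,8}:1  {4,6,9}:3  {4,8,9}:3  {5,6,8}:3  {5,6,9}:3  {6,7,8}:3  {6,8,9}:6  {7,8,9}:3
  |U|=4: {0,1,4,9}:1  {1,4,6,9}:4  {1,4,8,9}:4  {2,3,7,8}:1  {3,6,7,8}:4  {3,7,8,9}:4  {4,5,6,9}:6  {4,6,8,9}:12  {4,7,8,9}:6  {5,6,7,8}:6  {5,6,8,9}:12  {6,7,8,9}:12
  |U|=5: {0,1,4,6,9}:5  {0,1,4,8,9}:5  {1,4,5,6,9}:10  {1,4,6,8,9}:20  {1,4,7,8,9}:10  {2,3,6,7,8}:5  {2,3,7,8,9}:5  {3,4,7,8,9}:10  {3,5,6,7,8}:10  {3,6,7,8,9}:20  {4,5,6,8,9}:30  {4,6,7,8,9}:30  {5,6,7,8,9}:30
  |U|=6: {0,1,4,5,6,9}:15  {0,1,4,6,8,9}:30  {0,1,4,7,8,9}:15  {1,3,4,7,8,9}:20  {1,4,5,6,8,9}:60  {1,4,6,7,8,9}:60  {2,3,4,7,8,9}:15  {2,3,5,6,7,8}:15  {2,3,6,7,8,9}:30  {3,4,6,7,8,9}:60  {3,5,6,7,8,9}:60  {4,5,6,7,8,9}:90
  |U|=7: {0,1,3,4,7,8,9}:35  {0,1,4,5,6,8,9}:105  {0,1,4,6,7,8,9}:105  {1,2,3,4,7,8,9}:35  {1,3,4,6,7,8,9}:140  {1,4,5,6,7,8,9}:210  {2,3,4,6,7,8,9}:105  {2,3,5,6,7,8,9}:105  {3,4,5,6,7,8,9}:210
  |U|=8: {0,1,2,3,4,7,8,9}:70  {0,1,3,4,6,7,8,9}:280  {0,1,4,5,6,7,8,9}:420  {1,2,3,4,6,7,8,9}:280  {1,3,4,5,6,7,8,9}:560  {2,3,4,5,6,7,8,9}:420
  start at 0(s): 1260
  start at 2(t): 1260
  start at 5(r): 630
sum over floor = 3150

3150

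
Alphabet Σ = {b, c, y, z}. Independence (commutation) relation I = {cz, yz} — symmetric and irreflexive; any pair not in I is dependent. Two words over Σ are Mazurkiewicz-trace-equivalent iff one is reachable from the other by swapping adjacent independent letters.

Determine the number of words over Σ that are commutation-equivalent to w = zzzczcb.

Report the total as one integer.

15

#0=z has no predecessor
#1=z depends on [0:z]
#2=z depends on [1:z]
#3=c has no predecessor
#4=z depends on [2:z]
#5=c depends on [3:c]
#6=b depends on [4:z, 5:c]
sources: [0:z, 3:c]
N(rest) = Σ N(rest − s) over sources s of rest; N(one piece) = 1:
  size 1 → [6]=1
  size 2 → [4,6]=1  [5,6]=1
  size 3 → [2,4,6]=1  [3,5,6]=1  [4,5,6]=2
  size 4 → [1,2,4,6]=1  [2,4,5,6]=3  [3,4,5,6]=3
  size 5 → [0,1,2,4,6]=1  [1,2,4,5,6]=4  [2,3,4,5,6]=6
  first=0(z) contributes 10
  first=3(c) contributes 5
|[w]| = 15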